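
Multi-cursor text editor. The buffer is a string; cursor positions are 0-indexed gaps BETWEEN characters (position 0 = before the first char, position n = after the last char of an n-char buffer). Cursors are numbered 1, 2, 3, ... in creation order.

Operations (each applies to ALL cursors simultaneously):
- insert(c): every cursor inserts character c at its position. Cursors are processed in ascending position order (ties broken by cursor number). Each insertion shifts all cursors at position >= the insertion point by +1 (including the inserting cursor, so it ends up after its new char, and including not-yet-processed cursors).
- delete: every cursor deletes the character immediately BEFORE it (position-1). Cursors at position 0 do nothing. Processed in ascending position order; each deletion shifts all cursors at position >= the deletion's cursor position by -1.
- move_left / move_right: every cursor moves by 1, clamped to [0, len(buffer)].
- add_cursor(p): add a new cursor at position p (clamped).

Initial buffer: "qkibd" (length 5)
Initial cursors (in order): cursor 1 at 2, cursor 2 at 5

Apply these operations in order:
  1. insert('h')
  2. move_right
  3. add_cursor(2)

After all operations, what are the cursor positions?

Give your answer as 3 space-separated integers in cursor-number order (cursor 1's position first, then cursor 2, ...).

Answer: 4 7 2

Derivation:
After op 1 (insert('h')): buffer="qkhibdh" (len 7), cursors c1@3 c2@7, authorship ..1...2
After op 2 (move_right): buffer="qkhibdh" (len 7), cursors c1@4 c2@7, authorship ..1...2
After op 3 (add_cursor(2)): buffer="qkhibdh" (len 7), cursors c3@2 c1@4 c2@7, authorship ..1...2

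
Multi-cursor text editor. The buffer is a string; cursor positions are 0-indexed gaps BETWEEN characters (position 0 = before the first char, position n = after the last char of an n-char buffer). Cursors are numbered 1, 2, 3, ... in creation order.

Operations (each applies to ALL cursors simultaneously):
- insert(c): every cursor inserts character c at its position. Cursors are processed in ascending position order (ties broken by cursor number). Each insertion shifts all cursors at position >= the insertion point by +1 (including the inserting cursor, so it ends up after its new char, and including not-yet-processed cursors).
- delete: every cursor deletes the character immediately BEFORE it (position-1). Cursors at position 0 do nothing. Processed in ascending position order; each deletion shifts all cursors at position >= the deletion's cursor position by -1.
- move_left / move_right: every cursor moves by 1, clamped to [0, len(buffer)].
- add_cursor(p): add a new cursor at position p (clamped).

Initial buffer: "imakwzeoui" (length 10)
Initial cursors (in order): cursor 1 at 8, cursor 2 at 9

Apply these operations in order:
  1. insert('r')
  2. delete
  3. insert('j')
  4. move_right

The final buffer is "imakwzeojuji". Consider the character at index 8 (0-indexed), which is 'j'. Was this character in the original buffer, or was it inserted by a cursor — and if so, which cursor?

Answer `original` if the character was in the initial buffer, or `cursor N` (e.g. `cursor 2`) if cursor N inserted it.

Answer: cursor 1

Derivation:
After op 1 (insert('r')): buffer="imakwzeoruri" (len 12), cursors c1@9 c2@11, authorship ........1.2.
After op 2 (delete): buffer="imakwzeoui" (len 10), cursors c1@8 c2@9, authorship ..........
After op 3 (insert('j')): buffer="imakwzeojuji" (len 12), cursors c1@9 c2@11, authorship ........1.2.
After op 4 (move_right): buffer="imakwzeojuji" (len 12), cursors c1@10 c2@12, authorship ........1.2.
Authorship (.=original, N=cursor N): . . . . . . . . 1 . 2 .
Index 8: author = 1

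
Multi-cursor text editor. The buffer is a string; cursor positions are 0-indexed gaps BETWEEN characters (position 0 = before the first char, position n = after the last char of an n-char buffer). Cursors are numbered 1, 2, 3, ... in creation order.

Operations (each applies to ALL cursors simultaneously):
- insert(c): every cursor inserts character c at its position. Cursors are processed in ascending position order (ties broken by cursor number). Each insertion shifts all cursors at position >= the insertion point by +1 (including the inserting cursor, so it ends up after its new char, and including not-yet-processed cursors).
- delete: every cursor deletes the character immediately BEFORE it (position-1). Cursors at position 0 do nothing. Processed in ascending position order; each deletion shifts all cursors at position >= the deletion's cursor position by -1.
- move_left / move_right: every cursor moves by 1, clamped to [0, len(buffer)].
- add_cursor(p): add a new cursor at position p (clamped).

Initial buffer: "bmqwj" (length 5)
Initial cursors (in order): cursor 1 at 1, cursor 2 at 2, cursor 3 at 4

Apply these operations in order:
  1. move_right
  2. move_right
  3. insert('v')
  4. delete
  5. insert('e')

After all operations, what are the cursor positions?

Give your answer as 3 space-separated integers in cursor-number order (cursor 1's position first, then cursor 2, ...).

Answer: 4 6 8

Derivation:
After op 1 (move_right): buffer="bmqwj" (len 5), cursors c1@2 c2@3 c3@5, authorship .....
After op 2 (move_right): buffer="bmqwj" (len 5), cursors c1@3 c2@4 c3@5, authorship .....
After op 3 (insert('v')): buffer="bmqvwvjv" (len 8), cursors c1@4 c2@6 c3@8, authorship ...1.2.3
After op 4 (delete): buffer="bmqwj" (len 5), cursors c1@3 c2@4 c3@5, authorship .....
After op 5 (insert('e')): buffer="bmqeweje" (len 8), cursors c1@4 c2@6 c3@8, authorship ...1.2.3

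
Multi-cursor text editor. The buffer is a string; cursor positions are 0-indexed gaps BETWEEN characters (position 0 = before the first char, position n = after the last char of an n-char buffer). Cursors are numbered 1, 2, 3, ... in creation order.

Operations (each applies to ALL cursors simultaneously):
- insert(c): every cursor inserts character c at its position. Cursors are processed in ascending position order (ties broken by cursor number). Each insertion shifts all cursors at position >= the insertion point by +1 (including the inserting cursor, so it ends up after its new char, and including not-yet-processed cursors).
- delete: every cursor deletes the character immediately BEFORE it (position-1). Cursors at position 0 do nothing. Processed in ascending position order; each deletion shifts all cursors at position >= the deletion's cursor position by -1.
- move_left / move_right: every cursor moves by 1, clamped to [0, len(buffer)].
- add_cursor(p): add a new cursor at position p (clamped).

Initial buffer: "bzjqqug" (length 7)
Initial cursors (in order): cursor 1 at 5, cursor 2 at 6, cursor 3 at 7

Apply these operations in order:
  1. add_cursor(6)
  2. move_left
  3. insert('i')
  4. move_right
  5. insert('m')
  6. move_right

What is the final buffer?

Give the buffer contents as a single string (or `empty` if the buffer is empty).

Answer: bzjqiqmiiummigm

Derivation:
After op 1 (add_cursor(6)): buffer="bzjqqug" (len 7), cursors c1@5 c2@6 c4@6 c3@7, authorship .......
After op 2 (move_left): buffer="bzjqqug" (len 7), cursors c1@4 c2@5 c4@5 c3@6, authorship .......
After op 3 (insert('i')): buffer="bzjqiqiiuig" (len 11), cursors c1@5 c2@8 c4@8 c3@10, authorship ....1.24.3.
After op 4 (move_right): buffer="bzjqiqiiuig" (len 11), cursors c1@6 c2@9 c4@9 c3@11, authorship ....1.24.3.
After op 5 (insert('m')): buffer="bzjqiqmiiummigm" (len 15), cursors c1@7 c2@12 c4@12 c3@15, authorship ....1.124.243.3
After op 6 (move_right): buffer="bzjqiqmiiummigm" (len 15), cursors c1@8 c2@13 c4@13 c3@15, authorship ....1.124.243.3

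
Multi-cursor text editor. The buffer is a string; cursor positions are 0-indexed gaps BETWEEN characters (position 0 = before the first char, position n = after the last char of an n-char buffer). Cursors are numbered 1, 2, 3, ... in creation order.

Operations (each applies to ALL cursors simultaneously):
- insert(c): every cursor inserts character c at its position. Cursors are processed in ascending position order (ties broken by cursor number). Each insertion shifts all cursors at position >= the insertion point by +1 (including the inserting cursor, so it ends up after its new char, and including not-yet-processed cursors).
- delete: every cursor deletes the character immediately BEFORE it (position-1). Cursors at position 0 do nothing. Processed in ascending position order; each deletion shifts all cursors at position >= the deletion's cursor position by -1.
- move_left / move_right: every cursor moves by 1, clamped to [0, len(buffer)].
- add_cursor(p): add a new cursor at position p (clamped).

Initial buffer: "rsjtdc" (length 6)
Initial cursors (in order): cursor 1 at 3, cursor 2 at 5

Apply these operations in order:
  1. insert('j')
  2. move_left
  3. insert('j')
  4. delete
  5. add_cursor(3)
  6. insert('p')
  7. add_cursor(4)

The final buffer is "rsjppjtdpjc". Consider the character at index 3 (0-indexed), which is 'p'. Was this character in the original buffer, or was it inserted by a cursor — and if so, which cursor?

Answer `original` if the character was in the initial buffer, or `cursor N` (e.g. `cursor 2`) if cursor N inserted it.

After op 1 (insert('j')): buffer="rsjjtdjc" (len 8), cursors c1@4 c2@7, authorship ...1..2.
After op 2 (move_left): buffer="rsjjtdjc" (len 8), cursors c1@3 c2@6, authorship ...1..2.
After op 3 (insert('j')): buffer="rsjjjtdjjc" (len 10), cursors c1@4 c2@8, authorship ...11..22.
After op 4 (delete): buffer="rsjjtdjc" (len 8), cursors c1@3 c2@6, authorship ...1..2.
After op 5 (add_cursor(3)): buffer="rsjjtdjc" (len 8), cursors c1@3 c3@3 c2@6, authorship ...1..2.
After op 6 (insert('p')): buffer="rsjppjtdpjc" (len 11), cursors c1@5 c3@5 c2@9, authorship ...131..22.
After op 7 (add_cursor(4)): buffer="rsjppjtdpjc" (len 11), cursors c4@4 c1@5 c3@5 c2@9, authorship ...131..22.
Authorship (.=original, N=cursor N): . . . 1 3 1 . . 2 2 .
Index 3: author = 1

Answer: cursor 1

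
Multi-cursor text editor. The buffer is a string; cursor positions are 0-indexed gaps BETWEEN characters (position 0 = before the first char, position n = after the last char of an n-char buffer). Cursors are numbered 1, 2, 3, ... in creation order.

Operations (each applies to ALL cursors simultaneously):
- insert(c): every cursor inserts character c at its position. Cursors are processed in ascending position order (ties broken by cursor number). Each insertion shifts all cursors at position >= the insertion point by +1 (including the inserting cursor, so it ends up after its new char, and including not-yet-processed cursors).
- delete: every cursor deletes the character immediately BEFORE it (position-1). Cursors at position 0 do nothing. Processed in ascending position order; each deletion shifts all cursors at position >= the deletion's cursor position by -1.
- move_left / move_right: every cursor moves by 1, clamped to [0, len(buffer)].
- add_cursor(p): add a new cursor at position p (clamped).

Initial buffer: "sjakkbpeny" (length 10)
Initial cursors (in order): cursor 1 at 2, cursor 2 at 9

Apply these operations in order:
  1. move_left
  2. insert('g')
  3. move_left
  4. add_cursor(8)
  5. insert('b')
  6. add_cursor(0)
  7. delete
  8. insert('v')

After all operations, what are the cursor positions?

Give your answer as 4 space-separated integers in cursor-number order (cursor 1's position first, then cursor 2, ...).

Answer: 3 13 11 1

Derivation:
After op 1 (move_left): buffer="sjakkbpeny" (len 10), cursors c1@1 c2@8, authorship ..........
After op 2 (insert('g')): buffer="sgjakkbpegny" (len 12), cursors c1@2 c2@10, authorship .1.......2..
After op 3 (move_left): buffer="sgjakkbpegny" (len 12), cursors c1@1 c2@9, authorship .1.......2..
After op 4 (add_cursor(8)): buffer="sgjakkbpegny" (len 12), cursors c1@1 c3@8 c2@9, authorship .1.......2..
After op 5 (insert('b')): buffer="sbgjakkbpbebgny" (len 15), cursors c1@2 c3@10 c2@12, authorship .11......3.22..
After op 6 (add_cursor(0)): buffer="sbgjakkbpbebgny" (len 15), cursors c4@0 c1@2 c3@10 c2@12, authorship .11......3.22..
After op 7 (delete): buffer="sgjakkbpegny" (len 12), cursors c4@0 c1@1 c3@8 c2@9, authorship .1.......2..
After op 8 (insert('v')): buffer="vsvgjakkbpvevgny" (len 16), cursors c4@1 c1@3 c3@11 c2@13, authorship 4.11......3.22..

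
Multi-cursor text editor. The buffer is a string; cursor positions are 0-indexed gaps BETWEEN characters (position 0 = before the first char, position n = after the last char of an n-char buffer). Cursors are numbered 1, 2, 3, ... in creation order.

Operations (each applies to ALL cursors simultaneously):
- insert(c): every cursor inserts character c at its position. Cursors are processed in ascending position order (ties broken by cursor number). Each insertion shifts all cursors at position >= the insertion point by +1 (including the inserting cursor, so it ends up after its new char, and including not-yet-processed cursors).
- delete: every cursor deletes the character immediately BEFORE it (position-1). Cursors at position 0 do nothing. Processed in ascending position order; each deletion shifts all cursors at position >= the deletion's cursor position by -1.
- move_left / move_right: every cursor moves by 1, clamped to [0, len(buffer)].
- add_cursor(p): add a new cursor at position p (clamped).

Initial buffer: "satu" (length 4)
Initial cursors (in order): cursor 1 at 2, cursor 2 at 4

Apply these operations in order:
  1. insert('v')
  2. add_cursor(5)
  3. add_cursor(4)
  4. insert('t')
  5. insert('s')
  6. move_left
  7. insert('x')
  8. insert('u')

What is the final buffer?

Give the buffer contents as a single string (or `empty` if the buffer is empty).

After op 1 (insert('v')): buffer="savtuv" (len 6), cursors c1@3 c2@6, authorship ..1..2
After op 2 (add_cursor(5)): buffer="savtuv" (len 6), cursors c1@3 c3@5 c2@6, authorship ..1..2
After op 3 (add_cursor(4)): buffer="savtuv" (len 6), cursors c1@3 c4@4 c3@5 c2@6, authorship ..1..2
After op 4 (insert('t')): buffer="savtttutvt" (len 10), cursors c1@4 c4@6 c3@8 c2@10, authorship ..11.4.322
After op 5 (insert('s')): buffer="savtsttsutsvts" (len 14), cursors c1@5 c4@8 c3@11 c2@14, authorship ..111.44.33222
After op 6 (move_left): buffer="savtsttsutsvts" (len 14), cursors c1@4 c4@7 c3@10 c2@13, authorship ..111.44.33222
After op 7 (insert('x')): buffer="savtxsttxsutxsvtxs" (len 18), cursors c1@5 c4@9 c3@13 c2@17, authorship ..1111.444.3332222
After op 8 (insert('u')): buffer="savtxusttxusutxusvtxus" (len 22), cursors c1@6 c4@11 c3@16 c2@21, authorship ..11111.4444.333322222

Answer: savtxusttxusutxusvtxus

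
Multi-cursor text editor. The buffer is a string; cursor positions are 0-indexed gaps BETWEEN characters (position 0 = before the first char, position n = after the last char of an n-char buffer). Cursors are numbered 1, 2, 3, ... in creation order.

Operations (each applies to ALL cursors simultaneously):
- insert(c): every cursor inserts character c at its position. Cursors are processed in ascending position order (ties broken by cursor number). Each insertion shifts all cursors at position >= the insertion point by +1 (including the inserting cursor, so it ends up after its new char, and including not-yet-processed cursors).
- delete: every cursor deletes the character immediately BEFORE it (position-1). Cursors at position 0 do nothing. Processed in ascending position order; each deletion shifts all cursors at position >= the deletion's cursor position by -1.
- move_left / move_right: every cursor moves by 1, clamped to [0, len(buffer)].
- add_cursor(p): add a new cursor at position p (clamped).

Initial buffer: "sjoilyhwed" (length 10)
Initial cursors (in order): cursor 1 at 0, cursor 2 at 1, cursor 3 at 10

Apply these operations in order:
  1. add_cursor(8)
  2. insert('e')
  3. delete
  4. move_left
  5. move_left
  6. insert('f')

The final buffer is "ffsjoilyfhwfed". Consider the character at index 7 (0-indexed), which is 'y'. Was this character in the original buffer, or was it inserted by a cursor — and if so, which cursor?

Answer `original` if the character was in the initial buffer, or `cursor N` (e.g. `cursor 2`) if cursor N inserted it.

After op 1 (add_cursor(8)): buffer="sjoilyhwed" (len 10), cursors c1@0 c2@1 c4@8 c3@10, authorship ..........
After op 2 (insert('e')): buffer="esejoilyhweede" (len 14), cursors c1@1 c2@3 c4@11 c3@14, authorship 1.2.......4..3
After op 3 (delete): buffer="sjoilyhwed" (len 10), cursors c1@0 c2@1 c4@8 c3@10, authorship ..........
After op 4 (move_left): buffer="sjoilyhwed" (len 10), cursors c1@0 c2@0 c4@7 c3@9, authorship ..........
After op 5 (move_left): buffer="sjoilyhwed" (len 10), cursors c1@0 c2@0 c4@6 c3@8, authorship ..........
After op 6 (insert('f')): buffer="ffsjoilyfhwfed" (len 14), cursors c1@2 c2@2 c4@9 c3@12, authorship 12......4..3..
Authorship (.=original, N=cursor N): 1 2 . . . . . . 4 . . 3 . .
Index 7: author = original

Answer: original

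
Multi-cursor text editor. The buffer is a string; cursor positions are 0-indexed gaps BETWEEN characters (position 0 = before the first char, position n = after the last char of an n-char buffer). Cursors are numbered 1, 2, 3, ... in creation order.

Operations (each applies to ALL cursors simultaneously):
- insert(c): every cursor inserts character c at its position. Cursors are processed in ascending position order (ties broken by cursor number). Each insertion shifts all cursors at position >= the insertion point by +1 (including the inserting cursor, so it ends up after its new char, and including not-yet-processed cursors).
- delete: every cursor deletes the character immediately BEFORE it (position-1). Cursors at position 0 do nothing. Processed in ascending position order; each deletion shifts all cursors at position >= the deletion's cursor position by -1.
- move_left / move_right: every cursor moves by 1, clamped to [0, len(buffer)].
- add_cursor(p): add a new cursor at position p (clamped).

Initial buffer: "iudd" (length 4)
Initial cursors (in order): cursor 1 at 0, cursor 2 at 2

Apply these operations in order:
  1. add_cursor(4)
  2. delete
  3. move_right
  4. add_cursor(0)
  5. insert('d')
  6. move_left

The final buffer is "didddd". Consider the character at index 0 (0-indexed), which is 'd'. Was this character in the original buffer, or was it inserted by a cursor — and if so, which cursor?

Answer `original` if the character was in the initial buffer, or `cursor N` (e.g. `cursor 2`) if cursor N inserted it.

After op 1 (add_cursor(4)): buffer="iudd" (len 4), cursors c1@0 c2@2 c3@4, authorship ....
After op 2 (delete): buffer="id" (len 2), cursors c1@0 c2@1 c3@2, authorship ..
After op 3 (move_right): buffer="id" (len 2), cursors c1@1 c2@2 c3@2, authorship ..
After op 4 (add_cursor(0)): buffer="id" (len 2), cursors c4@0 c1@1 c2@2 c3@2, authorship ..
After op 5 (insert('d')): buffer="didddd" (len 6), cursors c4@1 c1@3 c2@6 c3@6, authorship 4.1.23
After op 6 (move_left): buffer="didddd" (len 6), cursors c4@0 c1@2 c2@5 c3@5, authorship 4.1.23
Authorship (.=original, N=cursor N): 4 . 1 . 2 3
Index 0: author = 4

Answer: cursor 4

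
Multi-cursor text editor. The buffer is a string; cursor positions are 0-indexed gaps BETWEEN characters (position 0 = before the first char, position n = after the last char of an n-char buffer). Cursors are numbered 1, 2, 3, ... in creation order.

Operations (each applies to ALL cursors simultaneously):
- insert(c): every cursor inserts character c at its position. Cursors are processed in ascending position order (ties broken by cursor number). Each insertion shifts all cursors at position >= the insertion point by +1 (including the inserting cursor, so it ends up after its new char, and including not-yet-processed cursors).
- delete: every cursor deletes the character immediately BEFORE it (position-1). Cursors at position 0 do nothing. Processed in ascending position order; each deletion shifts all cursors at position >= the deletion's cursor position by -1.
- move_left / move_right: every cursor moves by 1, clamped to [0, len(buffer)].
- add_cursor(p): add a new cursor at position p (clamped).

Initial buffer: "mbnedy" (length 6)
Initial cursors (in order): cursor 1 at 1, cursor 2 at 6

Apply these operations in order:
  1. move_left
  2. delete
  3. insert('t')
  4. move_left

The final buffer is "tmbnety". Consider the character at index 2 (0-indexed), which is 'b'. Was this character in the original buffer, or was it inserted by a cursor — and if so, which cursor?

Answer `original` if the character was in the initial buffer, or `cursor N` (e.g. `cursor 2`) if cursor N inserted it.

Answer: original

Derivation:
After op 1 (move_left): buffer="mbnedy" (len 6), cursors c1@0 c2@5, authorship ......
After op 2 (delete): buffer="mbney" (len 5), cursors c1@0 c2@4, authorship .....
After op 3 (insert('t')): buffer="tmbnety" (len 7), cursors c1@1 c2@6, authorship 1....2.
After op 4 (move_left): buffer="tmbnety" (len 7), cursors c1@0 c2@5, authorship 1....2.
Authorship (.=original, N=cursor N): 1 . . . . 2 .
Index 2: author = original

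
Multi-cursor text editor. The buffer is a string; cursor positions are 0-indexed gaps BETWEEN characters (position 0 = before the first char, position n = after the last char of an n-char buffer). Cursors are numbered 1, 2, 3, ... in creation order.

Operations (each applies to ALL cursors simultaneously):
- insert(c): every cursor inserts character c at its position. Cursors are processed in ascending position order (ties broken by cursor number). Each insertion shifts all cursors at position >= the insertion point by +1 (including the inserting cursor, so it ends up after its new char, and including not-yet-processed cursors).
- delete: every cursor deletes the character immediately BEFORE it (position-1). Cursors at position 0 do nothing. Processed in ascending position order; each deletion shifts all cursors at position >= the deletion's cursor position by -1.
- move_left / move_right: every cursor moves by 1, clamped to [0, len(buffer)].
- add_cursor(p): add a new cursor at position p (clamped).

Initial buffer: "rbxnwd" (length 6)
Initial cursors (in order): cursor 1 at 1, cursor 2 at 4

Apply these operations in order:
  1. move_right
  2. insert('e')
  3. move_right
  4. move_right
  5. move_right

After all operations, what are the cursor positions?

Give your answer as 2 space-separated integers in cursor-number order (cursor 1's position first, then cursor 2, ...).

Answer: 6 8

Derivation:
After op 1 (move_right): buffer="rbxnwd" (len 6), cursors c1@2 c2@5, authorship ......
After op 2 (insert('e')): buffer="rbexnwed" (len 8), cursors c1@3 c2@7, authorship ..1...2.
After op 3 (move_right): buffer="rbexnwed" (len 8), cursors c1@4 c2@8, authorship ..1...2.
After op 4 (move_right): buffer="rbexnwed" (len 8), cursors c1@5 c2@8, authorship ..1...2.
After op 5 (move_right): buffer="rbexnwed" (len 8), cursors c1@6 c2@8, authorship ..1...2.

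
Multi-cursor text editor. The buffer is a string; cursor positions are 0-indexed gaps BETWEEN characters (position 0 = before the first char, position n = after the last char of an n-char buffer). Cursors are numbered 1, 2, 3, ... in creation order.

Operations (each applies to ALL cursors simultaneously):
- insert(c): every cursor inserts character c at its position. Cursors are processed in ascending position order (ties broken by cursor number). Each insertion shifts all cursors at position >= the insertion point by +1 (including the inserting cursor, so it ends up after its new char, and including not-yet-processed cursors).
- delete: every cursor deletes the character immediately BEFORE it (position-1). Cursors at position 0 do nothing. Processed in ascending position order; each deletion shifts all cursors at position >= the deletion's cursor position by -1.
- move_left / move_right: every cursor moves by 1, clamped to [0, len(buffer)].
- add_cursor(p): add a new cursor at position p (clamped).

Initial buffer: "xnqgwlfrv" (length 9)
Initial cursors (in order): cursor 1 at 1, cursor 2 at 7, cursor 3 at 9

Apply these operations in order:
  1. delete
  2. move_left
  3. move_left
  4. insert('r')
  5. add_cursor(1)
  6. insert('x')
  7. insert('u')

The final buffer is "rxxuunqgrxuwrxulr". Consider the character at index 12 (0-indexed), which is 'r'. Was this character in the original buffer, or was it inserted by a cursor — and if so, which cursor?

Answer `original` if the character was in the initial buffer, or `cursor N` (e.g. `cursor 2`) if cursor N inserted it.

After op 1 (delete): buffer="nqgwlr" (len 6), cursors c1@0 c2@5 c3@6, authorship ......
After op 2 (move_left): buffer="nqgwlr" (len 6), cursors c1@0 c2@4 c3@5, authorship ......
After op 3 (move_left): buffer="nqgwlr" (len 6), cursors c1@0 c2@3 c3@4, authorship ......
After op 4 (insert('r')): buffer="rnqgrwrlr" (len 9), cursors c1@1 c2@5 c3@7, authorship 1...2.3..
After op 5 (add_cursor(1)): buffer="rnqgrwrlr" (len 9), cursors c1@1 c4@1 c2@5 c3@7, authorship 1...2.3..
After op 6 (insert('x')): buffer="rxxnqgrxwrxlr" (len 13), cursors c1@3 c4@3 c2@8 c3@11, authorship 114...22.33..
After op 7 (insert('u')): buffer="rxxuunqgrxuwrxulr" (len 17), cursors c1@5 c4@5 c2@11 c3@15, authorship 11414...222.333..
Authorship (.=original, N=cursor N): 1 1 4 1 4 . . . 2 2 2 . 3 3 3 . .
Index 12: author = 3

Answer: cursor 3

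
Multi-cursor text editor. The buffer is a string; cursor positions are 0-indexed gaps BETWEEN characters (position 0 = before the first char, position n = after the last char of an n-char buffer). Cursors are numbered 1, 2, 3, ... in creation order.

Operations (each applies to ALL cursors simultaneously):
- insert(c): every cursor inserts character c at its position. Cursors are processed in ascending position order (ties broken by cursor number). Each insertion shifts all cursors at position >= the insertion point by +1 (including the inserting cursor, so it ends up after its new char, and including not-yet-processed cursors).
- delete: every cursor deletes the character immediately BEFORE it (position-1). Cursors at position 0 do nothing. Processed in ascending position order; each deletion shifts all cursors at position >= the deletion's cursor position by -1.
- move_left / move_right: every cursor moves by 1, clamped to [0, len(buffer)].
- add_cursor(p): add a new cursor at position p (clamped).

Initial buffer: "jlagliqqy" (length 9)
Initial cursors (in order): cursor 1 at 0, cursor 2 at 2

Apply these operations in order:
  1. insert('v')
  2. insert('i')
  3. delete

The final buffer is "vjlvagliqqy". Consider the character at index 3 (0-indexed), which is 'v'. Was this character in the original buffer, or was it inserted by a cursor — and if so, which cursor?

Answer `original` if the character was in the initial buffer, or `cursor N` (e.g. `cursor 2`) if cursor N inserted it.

After op 1 (insert('v')): buffer="vjlvagliqqy" (len 11), cursors c1@1 c2@4, authorship 1..2.......
After op 2 (insert('i')): buffer="vijlviagliqqy" (len 13), cursors c1@2 c2@6, authorship 11..22.......
After op 3 (delete): buffer="vjlvagliqqy" (len 11), cursors c1@1 c2@4, authorship 1..2.......
Authorship (.=original, N=cursor N): 1 . . 2 . . . . . . .
Index 3: author = 2

Answer: cursor 2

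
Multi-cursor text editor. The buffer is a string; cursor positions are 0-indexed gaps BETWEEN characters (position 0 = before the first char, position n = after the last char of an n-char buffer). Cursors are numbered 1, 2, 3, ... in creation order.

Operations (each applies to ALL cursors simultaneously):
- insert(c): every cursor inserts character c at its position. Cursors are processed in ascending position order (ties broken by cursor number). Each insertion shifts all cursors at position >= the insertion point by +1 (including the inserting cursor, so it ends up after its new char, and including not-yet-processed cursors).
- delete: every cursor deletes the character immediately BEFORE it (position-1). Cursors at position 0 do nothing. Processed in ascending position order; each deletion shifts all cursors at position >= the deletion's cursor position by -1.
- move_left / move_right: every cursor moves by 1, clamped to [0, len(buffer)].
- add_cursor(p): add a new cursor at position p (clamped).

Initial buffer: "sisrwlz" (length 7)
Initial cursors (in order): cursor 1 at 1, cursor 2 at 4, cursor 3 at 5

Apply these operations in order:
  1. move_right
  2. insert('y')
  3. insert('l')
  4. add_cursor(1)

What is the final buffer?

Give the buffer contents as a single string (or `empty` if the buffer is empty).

Answer: siylsrwyllylz

Derivation:
After op 1 (move_right): buffer="sisrwlz" (len 7), cursors c1@2 c2@5 c3@6, authorship .......
After op 2 (insert('y')): buffer="siysrwylyz" (len 10), cursors c1@3 c2@7 c3@9, authorship ..1...2.3.
After op 3 (insert('l')): buffer="siylsrwyllylz" (len 13), cursors c1@4 c2@9 c3@12, authorship ..11...22.33.
After op 4 (add_cursor(1)): buffer="siylsrwyllylz" (len 13), cursors c4@1 c1@4 c2@9 c3@12, authorship ..11...22.33.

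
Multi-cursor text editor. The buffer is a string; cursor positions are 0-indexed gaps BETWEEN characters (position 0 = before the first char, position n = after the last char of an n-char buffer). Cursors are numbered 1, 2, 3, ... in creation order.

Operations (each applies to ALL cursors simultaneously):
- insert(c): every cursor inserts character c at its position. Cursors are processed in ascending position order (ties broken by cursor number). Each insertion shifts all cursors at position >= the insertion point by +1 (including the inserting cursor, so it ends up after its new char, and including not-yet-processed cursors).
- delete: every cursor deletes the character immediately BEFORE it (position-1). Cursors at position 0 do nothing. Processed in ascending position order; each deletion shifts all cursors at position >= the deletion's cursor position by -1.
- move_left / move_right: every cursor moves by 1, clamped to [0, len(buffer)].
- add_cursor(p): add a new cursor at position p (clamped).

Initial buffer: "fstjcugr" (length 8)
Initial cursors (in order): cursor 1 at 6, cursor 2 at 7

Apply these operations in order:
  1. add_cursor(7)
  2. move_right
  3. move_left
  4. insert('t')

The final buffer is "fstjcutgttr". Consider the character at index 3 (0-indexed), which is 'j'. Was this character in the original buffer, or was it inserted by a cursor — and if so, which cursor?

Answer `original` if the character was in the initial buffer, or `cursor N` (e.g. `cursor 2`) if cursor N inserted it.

After op 1 (add_cursor(7)): buffer="fstjcugr" (len 8), cursors c1@6 c2@7 c3@7, authorship ........
After op 2 (move_right): buffer="fstjcugr" (len 8), cursors c1@7 c2@8 c3@8, authorship ........
After op 3 (move_left): buffer="fstjcugr" (len 8), cursors c1@6 c2@7 c3@7, authorship ........
After op 4 (insert('t')): buffer="fstjcutgttr" (len 11), cursors c1@7 c2@10 c3@10, authorship ......1.23.
Authorship (.=original, N=cursor N): . . . . . . 1 . 2 3 .
Index 3: author = original

Answer: original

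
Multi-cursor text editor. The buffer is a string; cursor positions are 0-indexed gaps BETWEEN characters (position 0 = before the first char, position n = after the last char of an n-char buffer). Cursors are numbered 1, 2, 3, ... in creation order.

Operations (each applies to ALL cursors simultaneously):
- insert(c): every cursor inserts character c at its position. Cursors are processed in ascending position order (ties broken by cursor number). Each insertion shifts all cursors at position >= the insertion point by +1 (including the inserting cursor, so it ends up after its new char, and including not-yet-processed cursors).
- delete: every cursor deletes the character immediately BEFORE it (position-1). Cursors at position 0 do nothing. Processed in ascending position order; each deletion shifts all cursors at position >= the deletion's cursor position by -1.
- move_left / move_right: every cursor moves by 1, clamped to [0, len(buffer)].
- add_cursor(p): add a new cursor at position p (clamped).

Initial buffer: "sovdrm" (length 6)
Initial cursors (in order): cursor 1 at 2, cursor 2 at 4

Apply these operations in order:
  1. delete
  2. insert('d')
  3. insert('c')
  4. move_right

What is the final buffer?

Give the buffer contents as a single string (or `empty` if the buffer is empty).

Answer: sdcvdcrm

Derivation:
After op 1 (delete): buffer="svrm" (len 4), cursors c1@1 c2@2, authorship ....
After op 2 (insert('d')): buffer="sdvdrm" (len 6), cursors c1@2 c2@4, authorship .1.2..
After op 3 (insert('c')): buffer="sdcvdcrm" (len 8), cursors c1@3 c2@6, authorship .11.22..
After op 4 (move_right): buffer="sdcvdcrm" (len 8), cursors c1@4 c2@7, authorship .11.22..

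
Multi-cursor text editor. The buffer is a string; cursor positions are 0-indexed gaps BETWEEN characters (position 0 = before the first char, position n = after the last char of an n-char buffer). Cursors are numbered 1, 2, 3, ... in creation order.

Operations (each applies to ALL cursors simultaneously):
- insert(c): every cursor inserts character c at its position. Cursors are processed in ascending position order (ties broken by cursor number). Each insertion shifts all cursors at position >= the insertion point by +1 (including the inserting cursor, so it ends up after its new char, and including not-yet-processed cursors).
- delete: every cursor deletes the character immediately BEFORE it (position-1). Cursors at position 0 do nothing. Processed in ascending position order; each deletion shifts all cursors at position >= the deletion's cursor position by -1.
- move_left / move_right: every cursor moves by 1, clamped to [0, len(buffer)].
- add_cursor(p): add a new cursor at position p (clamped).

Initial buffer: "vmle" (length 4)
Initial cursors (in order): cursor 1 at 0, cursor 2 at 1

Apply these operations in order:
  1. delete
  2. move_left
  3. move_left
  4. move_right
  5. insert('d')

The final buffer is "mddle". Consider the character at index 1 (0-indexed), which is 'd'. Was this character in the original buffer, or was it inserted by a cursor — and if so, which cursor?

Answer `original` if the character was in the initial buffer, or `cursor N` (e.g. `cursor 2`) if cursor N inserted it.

After op 1 (delete): buffer="mle" (len 3), cursors c1@0 c2@0, authorship ...
After op 2 (move_left): buffer="mle" (len 3), cursors c1@0 c2@0, authorship ...
After op 3 (move_left): buffer="mle" (len 3), cursors c1@0 c2@0, authorship ...
After op 4 (move_right): buffer="mle" (len 3), cursors c1@1 c2@1, authorship ...
After op 5 (insert('d')): buffer="mddle" (len 5), cursors c1@3 c2@3, authorship .12..
Authorship (.=original, N=cursor N): . 1 2 . .
Index 1: author = 1

Answer: cursor 1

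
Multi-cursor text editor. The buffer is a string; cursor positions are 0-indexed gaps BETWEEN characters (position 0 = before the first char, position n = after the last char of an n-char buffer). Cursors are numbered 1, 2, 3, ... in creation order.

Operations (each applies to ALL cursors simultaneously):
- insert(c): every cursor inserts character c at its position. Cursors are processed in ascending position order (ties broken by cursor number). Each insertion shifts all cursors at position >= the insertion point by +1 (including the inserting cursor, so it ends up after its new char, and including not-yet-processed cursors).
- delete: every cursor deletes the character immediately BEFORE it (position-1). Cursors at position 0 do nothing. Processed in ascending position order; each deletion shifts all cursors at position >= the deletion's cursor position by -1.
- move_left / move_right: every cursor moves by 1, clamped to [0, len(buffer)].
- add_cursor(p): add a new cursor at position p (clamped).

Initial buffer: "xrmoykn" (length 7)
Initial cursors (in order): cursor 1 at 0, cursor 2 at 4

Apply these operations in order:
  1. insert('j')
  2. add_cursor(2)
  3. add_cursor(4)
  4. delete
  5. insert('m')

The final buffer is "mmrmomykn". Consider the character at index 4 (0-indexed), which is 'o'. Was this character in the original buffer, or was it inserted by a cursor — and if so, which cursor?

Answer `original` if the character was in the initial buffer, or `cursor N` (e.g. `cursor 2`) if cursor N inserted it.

After op 1 (insert('j')): buffer="jxrmojykn" (len 9), cursors c1@1 c2@6, authorship 1....2...
After op 2 (add_cursor(2)): buffer="jxrmojykn" (len 9), cursors c1@1 c3@2 c2@6, authorship 1....2...
After op 3 (add_cursor(4)): buffer="jxrmojykn" (len 9), cursors c1@1 c3@2 c4@4 c2@6, authorship 1....2...
After op 4 (delete): buffer="roykn" (len 5), cursors c1@0 c3@0 c4@1 c2@2, authorship .....
After op 5 (insert('m')): buffer="mmrmomykn" (len 9), cursors c1@2 c3@2 c4@4 c2@6, authorship 13.4.2...
Authorship (.=original, N=cursor N): 1 3 . 4 . 2 . . .
Index 4: author = original

Answer: original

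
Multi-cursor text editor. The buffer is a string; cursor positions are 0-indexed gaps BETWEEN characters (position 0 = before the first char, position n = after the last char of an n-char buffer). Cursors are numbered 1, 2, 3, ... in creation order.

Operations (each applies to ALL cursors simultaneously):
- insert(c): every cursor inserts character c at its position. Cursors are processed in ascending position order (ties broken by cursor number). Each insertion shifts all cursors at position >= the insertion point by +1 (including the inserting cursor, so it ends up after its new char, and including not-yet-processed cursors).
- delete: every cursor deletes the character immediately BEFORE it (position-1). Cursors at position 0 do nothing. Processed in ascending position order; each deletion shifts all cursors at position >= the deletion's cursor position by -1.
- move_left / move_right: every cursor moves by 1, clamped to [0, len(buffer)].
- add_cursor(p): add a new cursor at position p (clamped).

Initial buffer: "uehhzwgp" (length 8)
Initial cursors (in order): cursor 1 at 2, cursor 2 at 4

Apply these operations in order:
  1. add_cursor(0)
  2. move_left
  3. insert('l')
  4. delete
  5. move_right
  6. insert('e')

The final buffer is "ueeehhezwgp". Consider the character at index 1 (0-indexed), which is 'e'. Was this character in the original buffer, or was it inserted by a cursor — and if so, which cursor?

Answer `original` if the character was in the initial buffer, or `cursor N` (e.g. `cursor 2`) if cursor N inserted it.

Answer: cursor 3

Derivation:
After op 1 (add_cursor(0)): buffer="uehhzwgp" (len 8), cursors c3@0 c1@2 c2@4, authorship ........
After op 2 (move_left): buffer="uehhzwgp" (len 8), cursors c3@0 c1@1 c2@3, authorship ........
After op 3 (insert('l')): buffer="lulehlhzwgp" (len 11), cursors c3@1 c1@3 c2@6, authorship 3.1..2.....
After op 4 (delete): buffer="uehhzwgp" (len 8), cursors c3@0 c1@1 c2@3, authorship ........
After op 5 (move_right): buffer="uehhzwgp" (len 8), cursors c3@1 c1@2 c2@4, authorship ........
After op 6 (insert('e')): buffer="ueeehhezwgp" (len 11), cursors c3@2 c1@4 c2@7, authorship .3.1..2....
Authorship (.=original, N=cursor N): . 3 . 1 . . 2 . . . .
Index 1: author = 3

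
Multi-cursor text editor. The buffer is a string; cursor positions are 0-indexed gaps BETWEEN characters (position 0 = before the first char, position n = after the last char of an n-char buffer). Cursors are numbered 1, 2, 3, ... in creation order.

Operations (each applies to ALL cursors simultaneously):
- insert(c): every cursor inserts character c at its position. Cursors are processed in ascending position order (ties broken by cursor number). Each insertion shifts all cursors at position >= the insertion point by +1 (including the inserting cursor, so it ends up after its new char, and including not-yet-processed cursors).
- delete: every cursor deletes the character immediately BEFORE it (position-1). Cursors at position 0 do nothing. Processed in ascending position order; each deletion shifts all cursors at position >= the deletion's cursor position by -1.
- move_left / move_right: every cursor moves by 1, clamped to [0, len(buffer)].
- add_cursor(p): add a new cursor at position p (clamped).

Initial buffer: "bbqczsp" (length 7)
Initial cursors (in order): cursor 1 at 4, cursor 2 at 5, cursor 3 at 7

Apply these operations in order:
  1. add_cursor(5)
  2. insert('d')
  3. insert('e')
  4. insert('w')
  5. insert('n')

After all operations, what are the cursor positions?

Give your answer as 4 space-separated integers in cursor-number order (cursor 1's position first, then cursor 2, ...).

Answer: 8 17 23 17

Derivation:
After op 1 (add_cursor(5)): buffer="bbqczsp" (len 7), cursors c1@4 c2@5 c4@5 c3@7, authorship .......
After op 2 (insert('d')): buffer="bbqcdzddspd" (len 11), cursors c1@5 c2@8 c4@8 c3@11, authorship ....1.24..3
After op 3 (insert('e')): buffer="bbqcdezddeespde" (len 15), cursors c1@6 c2@11 c4@11 c3@15, authorship ....11.2424..33
After op 4 (insert('w')): buffer="bbqcdewzddeewwspdew" (len 19), cursors c1@7 c2@14 c4@14 c3@19, authorship ....111.242424..333
After op 5 (insert('n')): buffer="bbqcdewnzddeewwnnspdewn" (len 23), cursors c1@8 c2@17 c4@17 c3@23, authorship ....1111.24242424..3333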